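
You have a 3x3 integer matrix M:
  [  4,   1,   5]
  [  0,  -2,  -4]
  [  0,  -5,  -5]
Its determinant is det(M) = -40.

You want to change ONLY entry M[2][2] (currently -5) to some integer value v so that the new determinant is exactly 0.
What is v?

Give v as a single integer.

Answer: -10

Derivation:
det is linear in entry M[2][2]: det = old_det + (v - -5) * C_22
Cofactor C_22 = -8
Want det = 0: -40 + (v - -5) * -8 = 0
  (v - -5) = 40 / -8 = -5
  v = -5 + (-5) = -10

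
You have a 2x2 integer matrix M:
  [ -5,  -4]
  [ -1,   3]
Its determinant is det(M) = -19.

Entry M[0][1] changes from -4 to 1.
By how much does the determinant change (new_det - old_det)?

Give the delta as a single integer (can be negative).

Answer: 5

Derivation:
Cofactor C_01 = 1
Entry delta = 1 - -4 = 5
Det delta = entry_delta * cofactor = 5 * 1 = 5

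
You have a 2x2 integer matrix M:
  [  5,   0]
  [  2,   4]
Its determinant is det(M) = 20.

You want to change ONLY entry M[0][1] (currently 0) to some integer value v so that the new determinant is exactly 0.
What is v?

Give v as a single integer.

det is linear in entry M[0][1]: det = old_det + (v - 0) * C_01
Cofactor C_01 = -2
Want det = 0: 20 + (v - 0) * -2 = 0
  (v - 0) = -20 / -2 = 10
  v = 0 + (10) = 10

Answer: 10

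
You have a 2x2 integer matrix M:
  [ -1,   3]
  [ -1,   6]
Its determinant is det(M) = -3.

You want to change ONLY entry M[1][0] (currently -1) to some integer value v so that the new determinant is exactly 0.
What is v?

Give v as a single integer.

Answer: -2

Derivation:
det is linear in entry M[1][0]: det = old_det + (v - -1) * C_10
Cofactor C_10 = -3
Want det = 0: -3 + (v - -1) * -3 = 0
  (v - -1) = 3 / -3 = -1
  v = -1 + (-1) = -2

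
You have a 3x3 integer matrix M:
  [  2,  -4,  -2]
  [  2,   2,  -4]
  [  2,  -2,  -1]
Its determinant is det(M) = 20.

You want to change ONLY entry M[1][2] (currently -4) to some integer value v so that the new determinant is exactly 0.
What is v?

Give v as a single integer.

Answer: 1

Derivation:
det is linear in entry M[1][2]: det = old_det + (v - -4) * C_12
Cofactor C_12 = -4
Want det = 0: 20 + (v - -4) * -4 = 0
  (v - -4) = -20 / -4 = 5
  v = -4 + (5) = 1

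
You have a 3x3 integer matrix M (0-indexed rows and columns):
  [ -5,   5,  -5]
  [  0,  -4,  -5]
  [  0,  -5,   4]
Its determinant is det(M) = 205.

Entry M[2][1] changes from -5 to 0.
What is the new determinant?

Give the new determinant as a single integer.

det is linear in row 2: changing M[2][1] by delta changes det by delta * cofactor(2,1).
Cofactor C_21 = (-1)^(2+1) * minor(2,1) = -25
Entry delta = 0 - -5 = 5
Det delta = 5 * -25 = -125
New det = 205 + -125 = 80

Answer: 80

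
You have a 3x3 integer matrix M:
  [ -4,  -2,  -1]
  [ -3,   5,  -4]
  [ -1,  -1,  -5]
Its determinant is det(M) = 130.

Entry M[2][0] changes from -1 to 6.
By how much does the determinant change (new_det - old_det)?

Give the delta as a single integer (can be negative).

Cofactor C_20 = 13
Entry delta = 6 - -1 = 7
Det delta = entry_delta * cofactor = 7 * 13 = 91

Answer: 91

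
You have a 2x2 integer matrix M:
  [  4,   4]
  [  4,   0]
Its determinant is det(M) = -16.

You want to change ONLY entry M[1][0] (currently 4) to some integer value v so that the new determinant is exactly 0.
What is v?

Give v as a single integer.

det is linear in entry M[1][0]: det = old_det + (v - 4) * C_10
Cofactor C_10 = -4
Want det = 0: -16 + (v - 4) * -4 = 0
  (v - 4) = 16 / -4 = -4
  v = 4 + (-4) = 0

Answer: 0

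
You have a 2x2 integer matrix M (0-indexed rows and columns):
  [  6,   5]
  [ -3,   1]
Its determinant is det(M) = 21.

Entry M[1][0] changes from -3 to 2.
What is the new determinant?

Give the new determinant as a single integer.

Answer: -4

Derivation:
det is linear in row 1: changing M[1][0] by delta changes det by delta * cofactor(1,0).
Cofactor C_10 = (-1)^(1+0) * minor(1,0) = -5
Entry delta = 2 - -3 = 5
Det delta = 5 * -5 = -25
New det = 21 + -25 = -4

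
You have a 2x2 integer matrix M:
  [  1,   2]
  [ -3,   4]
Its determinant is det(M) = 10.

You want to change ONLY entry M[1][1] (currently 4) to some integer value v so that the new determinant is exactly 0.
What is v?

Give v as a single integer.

Answer: -6

Derivation:
det is linear in entry M[1][1]: det = old_det + (v - 4) * C_11
Cofactor C_11 = 1
Want det = 0: 10 + (v - 4) * 1 = 0
  (v - 4) = -10 / 1 = -10
  v = 4 + (-10) = -6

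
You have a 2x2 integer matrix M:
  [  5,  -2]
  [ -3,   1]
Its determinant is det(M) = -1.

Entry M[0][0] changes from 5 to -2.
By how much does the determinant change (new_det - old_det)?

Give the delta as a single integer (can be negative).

Cofactor C_00 = 1
Entry delta = -2 - 5 = -7
Det delta = entry_delta * cofactor = -7 * 1 = -7

Answer: -7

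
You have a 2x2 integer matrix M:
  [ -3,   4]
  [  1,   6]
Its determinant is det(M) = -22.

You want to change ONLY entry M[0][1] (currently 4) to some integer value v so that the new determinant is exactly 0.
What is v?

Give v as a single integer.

det is linear in entry M[0][1]: det = old_det + (v - 4) * C_01
Cofactor C_01 = -1
Want det = 0: -22 + (v - 4) * -1 = 0
  (v - 4) = 22 / -1 = -22
  v = 4 + (-22) = -18

Answer: -18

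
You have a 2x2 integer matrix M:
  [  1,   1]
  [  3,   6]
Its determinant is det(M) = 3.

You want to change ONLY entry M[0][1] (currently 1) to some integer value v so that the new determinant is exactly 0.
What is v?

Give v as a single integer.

det is linear in entry M[0][1]: det = old_det + (v - 1) * C_01
Cofactor C_01 = -3
Want det = 0: 3 + (v - 1) * -3 = 0
  (v - 1) = -3 / -3 = 1
  v = 1 + (1) = 2

Answer: 2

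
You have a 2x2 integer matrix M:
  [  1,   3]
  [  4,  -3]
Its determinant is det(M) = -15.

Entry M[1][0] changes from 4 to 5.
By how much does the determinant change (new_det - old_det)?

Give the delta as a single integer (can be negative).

Cofactor C_10 = -3
Entry delta = 5 - 4 = 1
Det delta = entry_delta * cofactor = 1 * -3 = -3

Answer: -3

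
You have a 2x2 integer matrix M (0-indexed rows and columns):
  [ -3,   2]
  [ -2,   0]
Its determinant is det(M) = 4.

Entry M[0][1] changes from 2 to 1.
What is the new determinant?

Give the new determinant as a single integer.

Answer: 2

Derivation:
det is linear in row 0: changing M[0][1] by delta changes det by delta * cofactor(0,1).
Cofactor C_01 = (-1)^(0+1) * minor(0,1) = 2
Entry delta = 1 - 2 = -1
Det delta = -1 * 2 = -2
New det = 4 + -2 = 2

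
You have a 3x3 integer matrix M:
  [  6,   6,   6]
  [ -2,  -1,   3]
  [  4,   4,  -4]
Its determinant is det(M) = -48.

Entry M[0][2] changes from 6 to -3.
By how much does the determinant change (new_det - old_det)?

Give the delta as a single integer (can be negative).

Cofactor C_02 = -4
Entry delta = -3 - 6 = -9
Det delta = entry_delta * cofactor = -9 * -4 = 36

Answer: 36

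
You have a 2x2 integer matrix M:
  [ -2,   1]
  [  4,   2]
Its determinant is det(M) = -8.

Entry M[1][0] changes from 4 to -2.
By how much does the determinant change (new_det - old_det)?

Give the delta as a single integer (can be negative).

Answer: 6

Derivation:
Cofactor C_10 = -1
Entry delta = -2 - 4 = -6
Det delta = entry_delta * cofactor = -6 * -1 = 6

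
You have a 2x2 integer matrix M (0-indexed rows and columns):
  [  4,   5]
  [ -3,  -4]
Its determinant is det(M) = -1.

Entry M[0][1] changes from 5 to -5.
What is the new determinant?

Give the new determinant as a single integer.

Answer: -31

Derivation:
det is linear in row 0: changing M[0][1] by delta changes det by delta * cofactor(0,1).
Cofactor C_01 = (-1)^(0+1) * minor(0,1) = 3
Entry delta = -5 - 5 = -10
Det delta = -10 * 3 = -30
New det = -1 + -30 = -31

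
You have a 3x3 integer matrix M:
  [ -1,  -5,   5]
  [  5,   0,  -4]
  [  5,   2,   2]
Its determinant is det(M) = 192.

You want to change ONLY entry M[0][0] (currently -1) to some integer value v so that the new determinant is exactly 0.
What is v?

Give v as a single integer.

det is linear in entry M[0][0]: det = old_det + (v - -1) * C_00
Cofactor C_00 = 8
Want det = 0: 192 + (v - -1) * 8 = 0
  (v - -1) = -192 / 8 = -24
  v = -1 + (-24) = -25

Answer: -25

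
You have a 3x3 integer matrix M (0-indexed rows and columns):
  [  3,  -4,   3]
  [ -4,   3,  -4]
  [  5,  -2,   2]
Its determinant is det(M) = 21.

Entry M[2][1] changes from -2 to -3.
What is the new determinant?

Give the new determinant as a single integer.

det is linear in row 2: changing M[2][1] by delta changes det by delta * cofactor(2,1).
Cofactor C_21 = (-1)^(2+1) * minor(2,1) = 0
Entry delta = -3 - -2 = -1
Det delta = -1 * 0 = 0
New det = 21 + 0 = 21

Answer: 21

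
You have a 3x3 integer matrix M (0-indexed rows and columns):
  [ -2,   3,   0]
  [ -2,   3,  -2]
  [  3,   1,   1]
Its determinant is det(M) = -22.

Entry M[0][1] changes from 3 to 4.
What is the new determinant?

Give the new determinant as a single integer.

det is linear in row 0: changing M[0][1] by delta changes det by delta * cofactor(0,1).
Cofactor C_01 = (-1)^(0+1) * minor(0,1) = -4
Entry delta = 4 - 3 = 1
Det delta = 1 * -4 = -4
New det = -22 + -4 = -26

Answer: -26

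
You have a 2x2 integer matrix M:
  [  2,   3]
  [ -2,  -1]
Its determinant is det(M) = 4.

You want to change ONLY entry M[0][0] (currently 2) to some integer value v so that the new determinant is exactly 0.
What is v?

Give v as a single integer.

Answer: 6

Derivation:
det is linear in entry M[0][0]: det = old_det + (v - 2) * C_00
Cofactor C_00 = -1
Want det = 0: 4 + (v - 2) * -1 = 0
  (v - 2) = -4 / -1 = 4
  v = 2 + (4) = 6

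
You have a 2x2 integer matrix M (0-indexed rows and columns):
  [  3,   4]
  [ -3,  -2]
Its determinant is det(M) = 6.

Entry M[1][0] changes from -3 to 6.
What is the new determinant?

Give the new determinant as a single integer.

det is linear in row 1: changing M[1][0] by delta changes det by delta * cofactor(1,0).
Cofactor C_10 = (-1)^(1+0) * minor(1,0) = -4
Entry delta = 6 - -3 = 9
Det delta = 9 * -4 = -36
New det = 6 + -36 = -30

Answer: -30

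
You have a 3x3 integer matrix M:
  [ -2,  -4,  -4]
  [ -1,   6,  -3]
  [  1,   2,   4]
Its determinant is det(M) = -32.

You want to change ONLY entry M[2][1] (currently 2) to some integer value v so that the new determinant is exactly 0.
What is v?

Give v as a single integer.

Answer: -14

Derivation:
det is linear in entry M[2][1]: det = old_det + (v - 2) * C_21
Cofactor C_21 = -2
Want det = 0: -32 + (v - 2) * -2 = 0
  (v - 2) = 32 / -2 = -16
  v = 2 + (-16) = -14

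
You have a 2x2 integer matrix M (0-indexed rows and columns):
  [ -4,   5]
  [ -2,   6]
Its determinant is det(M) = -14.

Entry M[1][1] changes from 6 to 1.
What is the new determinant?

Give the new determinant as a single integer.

Answer: 6

Derivation:
det is linear in row 1: changing M[1][1] by delta changes det by delta * cofactor(1,1).
Cofactor C_11 = (-1)^(1+1) * minor(1,1) = -4
Entry delta = 1 - 6 = -5
Det delta = -5 * -4 = 20
New det = -14 + 20 = 6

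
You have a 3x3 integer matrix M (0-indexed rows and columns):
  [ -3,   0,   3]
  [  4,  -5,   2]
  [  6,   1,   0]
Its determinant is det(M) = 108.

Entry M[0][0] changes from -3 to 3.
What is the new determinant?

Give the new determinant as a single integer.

Answer: 96

Derivation:
det is linear in row 0: changing M[0][0] by delta changes det by delta * cofactor(0,0).
Cofactor C_00 = (-1)^(0+0) * minor(0,0) = -2
Entry delta = 3 - -3 = 6
Det delta = 6 * -2 = -12
New det = 108 + -12 = 96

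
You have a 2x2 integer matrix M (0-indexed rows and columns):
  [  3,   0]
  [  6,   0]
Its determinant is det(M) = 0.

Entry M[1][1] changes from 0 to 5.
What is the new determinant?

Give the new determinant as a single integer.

Answer: 15

Derivation:
det is linear in row 1: changing M[1][1] by delta changes det by delta * cofactor(1,1).
Cofactor C_11 = (-1)^(1+1) * minor(1,1) = 3
Entry delta = 5 - 0 = 5
Det delta = 5 * 3 = 15
New det = 0 + 15 = 15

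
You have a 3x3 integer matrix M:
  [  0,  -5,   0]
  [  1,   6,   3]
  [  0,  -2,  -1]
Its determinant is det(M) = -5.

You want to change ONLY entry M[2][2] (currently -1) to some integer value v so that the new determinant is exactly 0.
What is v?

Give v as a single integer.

Answer: 0

Derivation:
det is linear in entry M[2][2]: det = old_det + (v - -1) * C_22
Cofactor C_22 = 5
Want det = 0: -5 + (v - -1) * 5 = 0
  (v - -1) = 5 / 5 = 1
  v = -1 + (1) = 0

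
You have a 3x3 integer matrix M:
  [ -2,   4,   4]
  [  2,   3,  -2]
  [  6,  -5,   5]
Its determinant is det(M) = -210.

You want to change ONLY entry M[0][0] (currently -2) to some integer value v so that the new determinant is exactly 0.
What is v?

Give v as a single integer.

Answer: 40

Derivation:
det is linear in entry M[0][0]: det = old_det + (v - -2) * C_00
Cofactor C_00 = 5
Want det = 0: -210 + (v - -2) * 5 = 0
  (v - -2) = 210 / 5 = 42
  v = -2 + (42) = 40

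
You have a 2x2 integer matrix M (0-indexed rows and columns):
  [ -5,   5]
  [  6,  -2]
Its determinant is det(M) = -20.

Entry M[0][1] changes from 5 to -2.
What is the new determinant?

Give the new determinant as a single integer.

det is linear in row 0: changing M[0][1] by delta changes det by delta * cofactor(0,1).
Cofactor C_01 = (-1)^(0+1) * minor(0,1) = -6
Entry delta = -2 - 5 = -7
Det delta = -7 * -6 = 42
New det = -20 + 42 = 22

Answer: 22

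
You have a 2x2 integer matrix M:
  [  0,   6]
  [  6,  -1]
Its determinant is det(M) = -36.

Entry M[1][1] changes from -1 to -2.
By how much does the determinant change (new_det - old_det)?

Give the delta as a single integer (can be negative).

Cofactor C_11 = 0
Entry delta = -2 - -1 = -1
Det delta = entry_delta * cofactor = -1 * 0 = 0

Answer: 0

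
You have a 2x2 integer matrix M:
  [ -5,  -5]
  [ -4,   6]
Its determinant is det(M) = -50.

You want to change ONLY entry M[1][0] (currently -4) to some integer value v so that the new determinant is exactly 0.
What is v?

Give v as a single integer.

Answer: 6

Derivation:
det is linear in entry M[1][0]: det = old_det + (v - -4) * C_10
Cofactor C_10 = 5
Want det = 0: -50 + (v - -4) * 5 = 0
  (v - -4) = 50 / 5 = 10
  v = -4 + (10) = 6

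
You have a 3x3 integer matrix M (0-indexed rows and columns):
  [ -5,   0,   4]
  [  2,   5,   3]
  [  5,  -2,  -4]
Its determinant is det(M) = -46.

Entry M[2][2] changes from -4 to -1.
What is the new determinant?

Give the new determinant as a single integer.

Answer: -121

Derivation:
det is linear in row 2: changing M[2][2] by delta changes det by delta * cofactor(2,2).
Cofactor C_22 = (-1)^(2+2) * minor(2,2) = -25
Entry delta = -1 - -4 = 3
Det delta = 3 * -25 = -75
New det = -46 + -75 = -121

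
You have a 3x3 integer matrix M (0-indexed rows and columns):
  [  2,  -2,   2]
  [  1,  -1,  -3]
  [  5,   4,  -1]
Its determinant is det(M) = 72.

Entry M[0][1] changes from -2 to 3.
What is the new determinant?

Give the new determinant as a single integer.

Answer: 2

Derivation:
det is linear in row 0: changing M[0][1] by delta changes det by delta * cofactor(0,1).
Cofactor C_01 = (-1)^(0+1) * minor(0,1) = -14
Entry delta = 3 - -2 = 5
Det delta = 5 * -14 = -70
New det = 72 + -70 = 2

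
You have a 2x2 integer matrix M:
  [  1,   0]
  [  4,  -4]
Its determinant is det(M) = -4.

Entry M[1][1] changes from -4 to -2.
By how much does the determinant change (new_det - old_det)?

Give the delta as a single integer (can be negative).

Cofactor C_11 = 1
Entry delta = -2 - -4 = 2
Det delta = entry_delta * cofactor = 2 * 1 = 2

Answer: 2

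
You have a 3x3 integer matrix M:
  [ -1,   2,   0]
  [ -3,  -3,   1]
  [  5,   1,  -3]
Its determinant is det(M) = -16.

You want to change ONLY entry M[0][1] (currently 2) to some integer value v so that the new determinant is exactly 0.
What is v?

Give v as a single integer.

Answer: -2

Derivation:
det is linear in entry M[0][1]: det = old_det + (v - 2) * C_01
Cofactor C_01 = -4
Want det = 0: -16 + (v - 2) * -4 = 0
  (v - 2) = 16 / -4 = -4
  v = 2 + (-4) = -2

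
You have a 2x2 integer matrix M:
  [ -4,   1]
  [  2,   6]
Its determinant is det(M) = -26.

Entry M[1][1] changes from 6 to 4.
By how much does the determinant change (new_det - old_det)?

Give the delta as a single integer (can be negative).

Answer: 8

Derivation:
Cofactor C_11 = -4
Entry delta = 4 - 6 = -2
Det delta = entry_delta * cofactor = -2 * -4 = 8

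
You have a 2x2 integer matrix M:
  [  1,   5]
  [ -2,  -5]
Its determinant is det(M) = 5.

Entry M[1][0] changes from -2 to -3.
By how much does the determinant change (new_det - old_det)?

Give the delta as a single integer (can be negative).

Answer: 5

Derivation:
Cofactor C_10 = -5
Entry delta = -3 - -2 = -1
Det delta = entry_delta * cofactor = -1 * -5 = 5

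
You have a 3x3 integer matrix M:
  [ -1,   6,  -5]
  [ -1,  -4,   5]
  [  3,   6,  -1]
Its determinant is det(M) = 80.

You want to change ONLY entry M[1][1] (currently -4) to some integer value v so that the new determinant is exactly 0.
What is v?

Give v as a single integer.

det is linear in entry M[1][1]: det = old_det + (v - -4) * C_11
Cofactor C_11 = 16
Want det = 0: 80 + (v - -4) * 16 = 0
  (v - -4) = -80 / 16 = -5
  v = -4 + (-5) = -9

Answer: -9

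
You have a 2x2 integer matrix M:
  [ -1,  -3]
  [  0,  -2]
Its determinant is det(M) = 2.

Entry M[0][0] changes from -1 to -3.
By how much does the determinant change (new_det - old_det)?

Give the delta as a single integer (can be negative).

Cofactor C_00 = -2
Entry delta = -3 - -1 = -2
Det delta = entry_delta * cofactor = -2 * -2 = 4

Answer: 4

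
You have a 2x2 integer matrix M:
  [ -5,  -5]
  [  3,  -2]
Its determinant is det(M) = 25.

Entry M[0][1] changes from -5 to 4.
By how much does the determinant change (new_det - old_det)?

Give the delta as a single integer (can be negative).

Answer: -27

Derivation:
Cofactor C_01 = -3
Entry delta = 4 - -5 = 9
Det delta = entry_delta * cofactor = 9 * -3 = -27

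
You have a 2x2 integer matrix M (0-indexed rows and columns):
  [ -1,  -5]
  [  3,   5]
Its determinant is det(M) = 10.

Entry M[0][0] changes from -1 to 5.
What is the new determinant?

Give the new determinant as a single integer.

det is linear in row 0: changing M[0][0] by delta changes det by delta * cofactor(0,0).
Cofactor C_00 = (-1)^(0+0) * minor(0,0) = 5
Entry delta = 5 - -1 = 6
Det delta = 6 * 5 = 30
New det = 10 + 30 = 40

Answer: 40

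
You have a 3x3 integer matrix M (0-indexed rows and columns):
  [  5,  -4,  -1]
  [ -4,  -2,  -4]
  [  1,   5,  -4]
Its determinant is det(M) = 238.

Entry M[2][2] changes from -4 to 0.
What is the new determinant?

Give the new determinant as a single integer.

Answer: 134

Derivation:
det is linear in row 2: changing M[2][2] by delta changes det by delta * cofactor(2,2).
Cofactor C_22 = (-1)^(2+2) * minor(2,2) = -26
Entry delta = 0 - -4 = 4
Det delta = 4 * -26 = -104
New det = 238 + -104 = 134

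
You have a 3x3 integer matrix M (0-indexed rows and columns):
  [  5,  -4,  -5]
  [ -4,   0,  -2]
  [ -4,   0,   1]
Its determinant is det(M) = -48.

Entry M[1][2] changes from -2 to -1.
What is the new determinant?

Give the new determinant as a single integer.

Answer: -32

Derivation:
det is linear in row 1: changing M[1][2] by delta changes det by delta * cofactor(1,2).
Cofactor C_12 = (-1)^(1+2) * minor(1,2) = 16
Entry delta = -1 - -2 = 1
Det delta = 1 * 16 = 16
New det = -48 + 16 = -32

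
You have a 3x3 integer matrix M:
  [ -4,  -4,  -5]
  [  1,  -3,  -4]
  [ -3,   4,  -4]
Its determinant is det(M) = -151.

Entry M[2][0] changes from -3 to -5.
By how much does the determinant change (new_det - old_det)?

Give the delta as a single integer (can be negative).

Cofactor C_20 = 1
Entry delta = -5 - -3 = -2
Det delta = entry_delta * cofactor = -2 * 1 = -2

Answer: -2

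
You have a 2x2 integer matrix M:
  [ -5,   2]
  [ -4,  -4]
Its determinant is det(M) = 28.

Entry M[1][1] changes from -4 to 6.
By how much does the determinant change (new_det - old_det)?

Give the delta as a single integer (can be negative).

Cofactor C_11 = -5
Entry delta = 6 - -4 = 10
Det delta = entry_delta * cofactor = 10 * -5 = -50

Answer: -50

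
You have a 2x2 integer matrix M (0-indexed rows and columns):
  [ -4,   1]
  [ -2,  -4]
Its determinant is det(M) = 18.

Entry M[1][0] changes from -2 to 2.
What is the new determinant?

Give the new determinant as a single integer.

Answer: 14

Derivation:
det is linear in row 1: changing M[1][0] by delta changes det by delta * cofactor(1,0).
Cofactor C_10 = (-1)^(1+0) * minor(1,0) = -1
Entry delta = 2 - -2 = 4
Det delta = 4 * -1 = -4
New det = 18 + -4 = 14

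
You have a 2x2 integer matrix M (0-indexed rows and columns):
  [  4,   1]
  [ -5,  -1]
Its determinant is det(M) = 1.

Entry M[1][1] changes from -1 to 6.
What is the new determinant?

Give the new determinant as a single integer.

det is linear in row 1: changing M[1][1] by delta changes det by delta * cofactor(1,1).
Cofactor C_11 = (-1)^(1+1) * minor(1,1) = 4
Entry delta = 6 - -1 = 7
Det delta = 7 * 4 = 28
New det = 1 + 28 = 29

Answer: 29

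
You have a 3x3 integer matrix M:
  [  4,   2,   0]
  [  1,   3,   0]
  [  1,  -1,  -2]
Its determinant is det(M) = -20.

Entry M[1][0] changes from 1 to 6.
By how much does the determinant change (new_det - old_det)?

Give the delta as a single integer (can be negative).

Answer: 20

Derivation:
Cofactor C_10 = 4
Entry delta = 6 - 1 = 5
Det delta = entry_delta * cofactor = 5 * 4 = 20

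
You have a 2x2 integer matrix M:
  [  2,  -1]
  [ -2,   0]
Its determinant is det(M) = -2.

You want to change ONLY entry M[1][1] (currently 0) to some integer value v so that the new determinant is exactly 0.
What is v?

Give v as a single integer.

Answer: 1

Derivation:
det is linear in entry M[1][1]: det = old_det + (v - 0) * C_11
Cofactor C_11 = 2
Want det = 0: -2 + (v - 0) * 2 = 0
  (v - 0) = 2 / 2 = 1
  v = 0 + (1) = 1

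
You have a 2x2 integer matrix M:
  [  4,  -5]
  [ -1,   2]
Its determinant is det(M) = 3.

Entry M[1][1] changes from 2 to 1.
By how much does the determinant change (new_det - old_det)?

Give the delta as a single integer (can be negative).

Cofactor C_11 = 4
Entry delta = 1 - 2 = -1
Det delta = entry_delta * cofactor = -1 * 4 = -4

Answer: -4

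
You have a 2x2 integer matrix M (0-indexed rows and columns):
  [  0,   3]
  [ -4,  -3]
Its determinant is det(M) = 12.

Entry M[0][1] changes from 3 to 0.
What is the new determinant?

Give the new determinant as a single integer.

Answer: 0

Derivation:
det is linear in row 0: changing M[0][1] by delta changes det by delta * cofactor(0,1).
Cofactor C_01 = (-1)^(0+1) * minor(0,1) = 4
Entry delta = 0 - 3 = -3
Det delta = -3 * 4 = -12
New det = 12 + -12 = 0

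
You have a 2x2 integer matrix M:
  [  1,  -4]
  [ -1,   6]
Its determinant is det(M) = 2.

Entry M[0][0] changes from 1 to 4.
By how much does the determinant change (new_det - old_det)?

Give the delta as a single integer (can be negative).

Cofactor C_00 = 6
Entry delta = 4 - 1 = 3
Det delta = entry_delta * cofactor = 3 * 6 = 18

Answer: 18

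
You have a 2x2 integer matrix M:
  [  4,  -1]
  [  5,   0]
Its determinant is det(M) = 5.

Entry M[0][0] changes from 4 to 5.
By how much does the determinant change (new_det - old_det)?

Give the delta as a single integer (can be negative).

Cofactor C_00 = 0
Entry delta = 5 - 4 = 1
Det delta = entry_delta * cofactor = 1 * 0 = 0

Answer: 0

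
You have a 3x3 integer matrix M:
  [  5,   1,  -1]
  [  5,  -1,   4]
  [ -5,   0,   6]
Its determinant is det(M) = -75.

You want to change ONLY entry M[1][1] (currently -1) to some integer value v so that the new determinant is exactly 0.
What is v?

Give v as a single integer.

Answer: 2

Derivation:
det is linear in entry M[1][1]: det = old_det + (v - -1) * C_11
Cofactor C_11 = 25
Want det = 0: -75 + (v - -1) * 25 = 0
  (v - -1) = 75 / 25 = 3
  v = -1 + (3) = 2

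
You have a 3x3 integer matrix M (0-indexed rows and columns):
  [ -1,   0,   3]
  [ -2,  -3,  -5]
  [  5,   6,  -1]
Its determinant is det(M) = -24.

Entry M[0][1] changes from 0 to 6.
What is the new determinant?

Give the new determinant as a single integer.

det is linear in row 0: changing M[0][1] by delta changes det by delta * cofactor(0,1).
Cofactor C_01 = (-1)^(0+1) * minor(0,1) = -27
Entry delta = 6 - 0 = 6
Det delta = 6 * -27 = -162
New det = -24 + -162 = -186

Answer: -186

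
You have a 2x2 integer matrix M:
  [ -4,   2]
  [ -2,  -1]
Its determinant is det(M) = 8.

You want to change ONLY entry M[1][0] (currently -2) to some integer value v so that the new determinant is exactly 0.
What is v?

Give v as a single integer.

Answer: 2

Derivation:
det is linear in entry M[1][0]: det = old_det + (v - -2) * C_10
Cofactor C_10 = -2
Want det = 0: 8 + (v - -2) * -2 = 0
  (v - -2) = -8 / -2 = 4
  v = -2 + (4) = 2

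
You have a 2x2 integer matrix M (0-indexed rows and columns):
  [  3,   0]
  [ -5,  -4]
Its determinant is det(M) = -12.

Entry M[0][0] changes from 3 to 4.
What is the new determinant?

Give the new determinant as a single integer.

det is linear in row 0: changing M[0][0] by delta changes det by delta * cofactor(0,0).
Cofactor C_00 = (-1)^(0+0) * minor(0,0) = -4
Entry delta = 4 - 3 = 1
Det delta = 1 * -4 = -4
New det = -12 + -4 = -16

Answer: -16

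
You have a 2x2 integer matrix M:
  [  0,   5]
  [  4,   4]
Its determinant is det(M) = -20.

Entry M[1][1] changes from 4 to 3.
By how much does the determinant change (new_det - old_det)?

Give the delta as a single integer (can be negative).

Answer: 0

Derivation:
Cofactor C_11 = 0
Entry delta = 3 - 4 = -1
Det delta = entry_delta * cofactor = -1 * 0 = 0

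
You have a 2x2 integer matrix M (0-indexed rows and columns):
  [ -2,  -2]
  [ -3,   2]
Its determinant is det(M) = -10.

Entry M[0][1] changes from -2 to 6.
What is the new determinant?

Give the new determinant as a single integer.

det is linear in row 0: changing M[0][1] by delta changes det by delta * cofactor(0,1).
Cofactor C_01 = (-1)^(0+1) * minor(0,1) = 3
Entry delta = 6 - -2 = 8
Det delta = 8 * 3 = 24
New det = -10 + 24 = 14

Answer: 14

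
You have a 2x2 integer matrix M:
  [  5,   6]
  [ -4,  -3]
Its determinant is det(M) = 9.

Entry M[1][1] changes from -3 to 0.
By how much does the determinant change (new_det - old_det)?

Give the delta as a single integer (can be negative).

Cofactor C_11 = 5
Entry delta = 0 - -3 = 3
Det delta = entry_delta * cofactor = 3 * 5 = 15

Answer: 15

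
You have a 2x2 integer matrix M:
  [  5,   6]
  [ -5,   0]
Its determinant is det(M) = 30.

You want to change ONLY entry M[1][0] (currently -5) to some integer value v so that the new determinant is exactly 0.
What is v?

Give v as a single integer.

Answer: 0

Derivation:
det is linear in entry M[1][0]: det = old_det + (v - -5) * C_10
Cofactor C_10 = -6
Want det = 0: 30 + (v - -5) * -6 = 0
  (v - -5) = -30 / -6 = 5
  v = -5 + (5) = 0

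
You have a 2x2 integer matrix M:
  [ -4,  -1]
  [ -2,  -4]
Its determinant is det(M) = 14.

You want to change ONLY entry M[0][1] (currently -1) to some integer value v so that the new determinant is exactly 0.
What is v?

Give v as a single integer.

Answer: -8

Derivation:
det is linear in entry M[0][1]: det = old_det + (v - -1) * C_01
Cofactor C_01 = 2
Want det = 0: 14 + (v - -1) * 2 = 0
  (v - -1) = -14 / 2 = -7
  v = -1 + (-7) = -8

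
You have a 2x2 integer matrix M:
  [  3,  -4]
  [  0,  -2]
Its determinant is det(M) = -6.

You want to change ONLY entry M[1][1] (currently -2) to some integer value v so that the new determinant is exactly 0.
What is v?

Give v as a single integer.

det is linear in entry M[1][1]: det = old_det + (v - -2) * C_11
Cofactor C_11 = 3
Want det = 0: -6 + (v - -2) * 3 = 0
  (v - -2) = 6 / 3 = 2
  v = -2 + (2) = 0

Answer: 0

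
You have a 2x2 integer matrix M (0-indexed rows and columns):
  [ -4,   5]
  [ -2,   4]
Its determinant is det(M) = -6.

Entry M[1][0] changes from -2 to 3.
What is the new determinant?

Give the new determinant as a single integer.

Answer: -31

Derivation:
det is linear in row 1: changing M[1][0] by delta changes det by delta * cofactor(1,0).
Cofactor C_10 = (-1)^(1+0) * minor(1,0) = -5
Entry delta = 3 - -2 = 5
Det delta = 5 * -5 = -25
New det = -6 + -25 = -31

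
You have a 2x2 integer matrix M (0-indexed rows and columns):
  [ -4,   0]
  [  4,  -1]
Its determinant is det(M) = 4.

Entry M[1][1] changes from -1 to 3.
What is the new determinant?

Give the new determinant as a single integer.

det is linear in row 1: changing M[1][1] by delta changes det by delta * cofactor(1,1).
Cofactor C_11 = (-1)^(1+1) * minor(1,1) = -4
Entry delta = 3 - -1 = 4
Det delta = 4 * -4 = -16
New det = 4 + -16 = -12

Answer: -12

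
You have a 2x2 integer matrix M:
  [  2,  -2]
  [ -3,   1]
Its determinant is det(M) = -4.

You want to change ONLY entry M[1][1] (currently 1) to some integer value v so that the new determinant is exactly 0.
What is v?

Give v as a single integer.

Answer: 3

Derivation:
det is linear in entry M[1][1]: det = old_det + (v - 1) * C_11
Cofactor C_11 = 2
Want det = 0: -4 + (v - 1) * 2 = 0
  (v - 1) = 4 / 2 = 2
  v = 1 + (2) = 3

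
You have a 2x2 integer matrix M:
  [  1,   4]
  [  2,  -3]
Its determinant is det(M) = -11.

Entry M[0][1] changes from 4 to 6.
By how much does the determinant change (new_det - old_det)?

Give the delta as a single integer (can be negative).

Cofactor C_01 = -2
Entry delta = 6 - 4 = 2
Det delta = entry_delta * cofactor = 2 * -2 = -4

Answer: -4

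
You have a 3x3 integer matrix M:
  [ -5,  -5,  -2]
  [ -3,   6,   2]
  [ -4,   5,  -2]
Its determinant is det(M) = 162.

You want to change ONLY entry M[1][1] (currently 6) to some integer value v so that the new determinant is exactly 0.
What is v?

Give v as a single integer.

Answer: -75

Derivation:
det is linear in entry M[1][1]: det = old_det + (v - 6) * C_11
Cofactor C_11 = 2
Want det = 0: 162 + (v - 6) * 2 = 0
  (v - 6) = -162 / 2 = -81
  v = 6 + (-81) = -75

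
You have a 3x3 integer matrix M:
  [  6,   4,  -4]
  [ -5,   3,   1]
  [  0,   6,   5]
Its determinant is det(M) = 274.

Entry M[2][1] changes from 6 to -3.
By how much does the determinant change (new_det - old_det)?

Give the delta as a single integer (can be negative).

Cofactor C_21 = 14
Entry delta = -3 - 6 = -9
Det delta = entry_delta * cofactor = -9 * 14 = -126

Answer: -126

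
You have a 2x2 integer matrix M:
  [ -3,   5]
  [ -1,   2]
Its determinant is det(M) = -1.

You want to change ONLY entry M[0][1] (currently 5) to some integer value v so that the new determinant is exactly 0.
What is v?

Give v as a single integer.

Answer: 6

Derivation:
det is linear in entry M[0][1]: det = old_det + (v - 5) * C_01
Cofactor C_01 = 1
Want det = 0: -1 + (v - 5) * 1 = 0
  (v - 5) = 1 / 1 = 1
  v = 5 + (1) = 6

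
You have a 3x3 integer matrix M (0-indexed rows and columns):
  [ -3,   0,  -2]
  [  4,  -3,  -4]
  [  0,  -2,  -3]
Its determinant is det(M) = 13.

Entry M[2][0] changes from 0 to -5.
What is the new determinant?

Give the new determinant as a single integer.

det is linear in row 2: changing M[2][0] by delta changes det by delta * cofactor(2,0).
Cofactor C_20 = (-1)^(2+0) * minor(2,0) = -6
Entry delta = -5 - 0 = -5
Det delta = -5 * -6 = 30
New det = 13 + 30 = 43

Answer: 43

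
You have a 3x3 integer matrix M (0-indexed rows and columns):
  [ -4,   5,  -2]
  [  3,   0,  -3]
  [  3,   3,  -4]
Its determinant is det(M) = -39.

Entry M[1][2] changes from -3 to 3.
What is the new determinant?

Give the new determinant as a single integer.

Answer: 123

Derivation:
det is linear in row 1: changing M[1][2] by delta changes det by delta * cofactor(1,2).
Cofactor C_12 = (-1)^(1+2) * minor(1,2) = 27
Entry delta = 3 - -3 = 6
Det delta = 6 * 27 = 162
New det = -39 + 162 = 123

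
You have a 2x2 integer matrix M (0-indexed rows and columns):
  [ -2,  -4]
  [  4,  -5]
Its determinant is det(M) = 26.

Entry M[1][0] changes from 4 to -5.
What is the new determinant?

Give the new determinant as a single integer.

Answer: -10

Derivation:
det is linear in row 1: changing M[1][0] by delta changes det by delta * cofactor(1,0).
Cofactor C_10 = (-1)^(1+0) * minor(1,0) = 4
Entry delta = -5 - 4 = -9
Det delta = -9 * 4 = -36
New det = 26 + -36 = -10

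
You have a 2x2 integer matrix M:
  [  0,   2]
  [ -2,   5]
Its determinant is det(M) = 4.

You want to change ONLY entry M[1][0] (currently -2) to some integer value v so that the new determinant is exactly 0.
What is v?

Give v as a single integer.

Answer: 0

Derivation:
det is linear in entry M[1][0]: det = old_det + (v - -2) * C_10
Cofactor C_10 = -2
Want det = 0: 4 + (v - -2) * -2 = 0
  (v - -2) = -4 / -2 = 2
  v = -2 + (2) = 0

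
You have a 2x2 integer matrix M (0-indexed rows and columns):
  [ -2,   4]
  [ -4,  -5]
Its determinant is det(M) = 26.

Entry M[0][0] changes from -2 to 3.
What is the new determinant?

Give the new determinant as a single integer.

det is linear in row 0: changing M[0][0] by delta changes det by delta * cofactor(0,0).
Cofactor C_00 = (-1)^(0+0) * minor(0,0) = -5
Entry delta = 3 - -2 = 5
Det delta = 5 * -5 = -25
New det = 26 + -25 = 1

Answer: 1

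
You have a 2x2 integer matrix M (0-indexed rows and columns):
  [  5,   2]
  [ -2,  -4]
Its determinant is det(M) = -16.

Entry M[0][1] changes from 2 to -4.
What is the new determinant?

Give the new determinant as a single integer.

Answer: -28

Derivation:
det is linear in row 0: changing M[0][1] by delta changes det by delta * cofactor(0,1).
Cofactor C_01 = (-1)^(0+1) * minor(0,1) = 2
Entry delta = -4 - 2 = -6
Det delta = -6 * 2 = -12
New det = -16 + -12 = -28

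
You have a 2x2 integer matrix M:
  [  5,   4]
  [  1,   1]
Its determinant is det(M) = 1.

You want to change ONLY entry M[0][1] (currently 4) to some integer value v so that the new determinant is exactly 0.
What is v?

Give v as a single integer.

det is linear in entry M[0][1]: det = old_det + (v - 4) * C_01
Cofactor C_01 = -1
Want det = 0: 1 + (v - 4) * -1 = 0
  (v - 4) = -1 / -1 = 1
  v = 4 + (1) = 5

Answer: 5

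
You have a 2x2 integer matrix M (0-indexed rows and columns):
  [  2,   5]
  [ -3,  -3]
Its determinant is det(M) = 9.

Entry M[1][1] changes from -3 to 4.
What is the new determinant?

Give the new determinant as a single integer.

Answer: 23

Derivation:
det is linear in row 1: changing M[1][1] by delta changes det by delta * cofactor(1,1).
Cofactor C_11 = (-1)^(1+1) * minor(1,1) = 2
Entry delta = 4 - -3 = 7
Det delta = 7 * 2 = 14
New det = 9 + 14 = 23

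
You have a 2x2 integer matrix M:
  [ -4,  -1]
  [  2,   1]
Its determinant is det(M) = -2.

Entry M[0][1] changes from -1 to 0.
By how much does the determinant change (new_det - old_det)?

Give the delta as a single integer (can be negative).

Answer: -2

Derivation:
Cofactor C_01 = -2
Entry delta = 0 - -1 = 1
Det delta = entry_delta * cofactor = 1 * -2 = -2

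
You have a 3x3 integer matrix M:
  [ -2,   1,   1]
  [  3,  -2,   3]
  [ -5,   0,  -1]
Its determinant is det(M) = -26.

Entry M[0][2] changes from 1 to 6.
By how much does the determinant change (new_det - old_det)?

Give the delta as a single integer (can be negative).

Answer: -50

Derivation:
Cofactor C_02 = -10
Entry delta = 6 - 1 = 5
Det delta = entry_delta * cofactor = 5 * -10 = -50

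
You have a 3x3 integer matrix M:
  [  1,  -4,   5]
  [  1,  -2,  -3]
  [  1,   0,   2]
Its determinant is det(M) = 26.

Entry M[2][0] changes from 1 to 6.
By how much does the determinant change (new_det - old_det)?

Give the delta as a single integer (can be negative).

Cofactor C_20 = 22
Entry delta = 6 - 1 = 5
Det delta = entry_delta * cofactor = 5 * 22 = 110

Answer: 110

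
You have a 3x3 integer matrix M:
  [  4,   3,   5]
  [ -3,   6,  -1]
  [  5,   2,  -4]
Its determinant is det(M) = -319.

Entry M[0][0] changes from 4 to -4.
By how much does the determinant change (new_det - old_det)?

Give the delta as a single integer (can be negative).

Answer: 176

Derivation:
Cofactor C_00 = -22
Entry delta = -4 - 4 = -8
Det delta = entry_delta * cofactor = -8 * -22 = 176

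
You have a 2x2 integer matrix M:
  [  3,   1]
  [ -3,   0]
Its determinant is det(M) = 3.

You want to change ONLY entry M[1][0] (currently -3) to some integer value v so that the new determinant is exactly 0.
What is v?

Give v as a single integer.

det is linear in entry M[1][0]: det = old_det + (v - -3) * C_10
Cofactor C_10 = -1
Want det = 0: 3 + (v - -3) * -1 = 0
  (v - -3) = -3 / -1 = 3
  v = -3 + (3) = 0

Answer: 0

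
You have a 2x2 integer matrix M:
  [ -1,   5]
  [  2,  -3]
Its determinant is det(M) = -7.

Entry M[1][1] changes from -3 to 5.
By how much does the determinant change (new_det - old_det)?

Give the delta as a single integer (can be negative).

Cofactor C_11 = -1
Entry delta = 5 - -3 = 8
Det delta = entry_delta * cofactor = 8 * -1 = -8

Answer: -8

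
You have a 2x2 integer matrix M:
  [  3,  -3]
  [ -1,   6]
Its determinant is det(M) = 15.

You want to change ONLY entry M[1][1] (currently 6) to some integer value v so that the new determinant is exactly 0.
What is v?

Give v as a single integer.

det is linear in entry M[1][1]: det = old_det + (v - 6) * C_11
Cofactor C_11 = 3
Want det = 0: 15 + (v - 6) * 3 = 0
  (v - 6) = -15 / 3 = -5
  v = 6 + (-5) = 1

Answer: 1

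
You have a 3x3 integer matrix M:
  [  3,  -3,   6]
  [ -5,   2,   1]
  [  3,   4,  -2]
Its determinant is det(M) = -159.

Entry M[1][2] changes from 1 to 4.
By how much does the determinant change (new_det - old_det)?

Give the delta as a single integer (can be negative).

Cofactor C_12 = -21
Entry delta = 4 - 1 = 3
Det delta = entry_delta * cofactor = 3 * -21 = -63

Answer: -63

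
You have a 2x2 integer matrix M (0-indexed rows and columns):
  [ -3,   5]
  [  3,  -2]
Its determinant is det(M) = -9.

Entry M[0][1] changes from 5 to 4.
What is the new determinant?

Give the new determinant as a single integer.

det is linear in row 0: changing M[0][1] by delta changes det by delta * cofactor(0,1).
Cofactor C_01 = (-1)^(0+1) * minor(0,1) = -3
Entry delta = 4 - 5 = -1
Det delta = -1 * -3 = 3
New det = -9 + 3 = -6

Answer: -6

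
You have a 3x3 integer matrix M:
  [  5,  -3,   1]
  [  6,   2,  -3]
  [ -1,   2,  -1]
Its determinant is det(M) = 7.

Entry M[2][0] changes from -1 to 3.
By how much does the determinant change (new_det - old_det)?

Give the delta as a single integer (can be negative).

Answer: 28

Derivation:
Cofactor C_20 = 7
Entry delta = 3 - -1 = 4
Det delta = entry_delta * cofactor = 4 * 7 = 28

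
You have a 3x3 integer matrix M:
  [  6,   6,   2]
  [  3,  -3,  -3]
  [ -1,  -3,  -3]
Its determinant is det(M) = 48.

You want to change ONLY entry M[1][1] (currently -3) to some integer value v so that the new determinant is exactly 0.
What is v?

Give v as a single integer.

Answer: 0

Derivation:
det is linear in entry M[1][1]: det = old_det + (v - -3) * C_11
Cofactor C_11 = -16
Want det = 0: 48 + (v - -3) * -16 = 0
  (v - -3) = -48 / -16 = 3
  v = -3 + (3) = 0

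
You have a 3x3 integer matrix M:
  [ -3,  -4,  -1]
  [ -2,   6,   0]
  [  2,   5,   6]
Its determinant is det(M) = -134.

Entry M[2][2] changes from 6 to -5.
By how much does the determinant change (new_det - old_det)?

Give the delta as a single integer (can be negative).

Cofactor C_22 = -26
Entry delta = -5 - 6 = -11
Det delta = entry_delta * cofactor = -11 * -26 = 286

Answer: 286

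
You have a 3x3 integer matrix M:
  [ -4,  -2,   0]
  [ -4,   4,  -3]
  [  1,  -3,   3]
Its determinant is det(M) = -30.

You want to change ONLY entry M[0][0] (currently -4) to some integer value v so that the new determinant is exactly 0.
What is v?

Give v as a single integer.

Answer: 6

Derivation:
det is linear in entry M[0][0]: det = old_det + (v - -4) * C_00
Cofactor C_00 = 3
Want det = 0: -30 + (v - -4) * 3 = 0
  (v - -4) = 30 / 3 = 10
  v = -4 + (10) = 6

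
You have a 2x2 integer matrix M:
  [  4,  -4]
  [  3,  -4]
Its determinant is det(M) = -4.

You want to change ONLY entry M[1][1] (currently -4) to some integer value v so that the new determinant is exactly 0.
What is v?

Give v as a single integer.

Answer: -3

Derivation:
det is linear in entry M[1][1]: det = old_det + (v - -4) * C_11
Cofactor C_11 = 4
Want det = 0: -4 + (v - -4) * 4 = 0
  (v - -4) = 4 / 4 = 1
  v = -4 + (1) = -3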